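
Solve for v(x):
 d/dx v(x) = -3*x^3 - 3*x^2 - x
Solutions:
 v(x) = C1 - 3*x^4/4 - x^3 - x^2/2


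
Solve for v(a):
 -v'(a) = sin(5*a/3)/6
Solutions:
 v(a) = C1 + cos(5*a/3)/10


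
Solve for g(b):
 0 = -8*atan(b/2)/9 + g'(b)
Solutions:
 g(b) = C1 + 8*b*atan(b/2)/9 - 8*log(b^2 + 4)/9


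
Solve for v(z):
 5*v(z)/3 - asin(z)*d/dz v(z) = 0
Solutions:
 v(z) = C1*exp(5*Integral(1/asin(z), z)/3)


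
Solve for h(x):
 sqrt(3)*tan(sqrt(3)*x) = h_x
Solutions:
 h(x) = C1 - log(cos(sqrt(3)*x))


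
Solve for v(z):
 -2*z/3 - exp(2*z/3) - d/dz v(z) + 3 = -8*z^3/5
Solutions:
 v(z) = C1 + 2*z^4/5 - z^2/3 + 3*z - 3*exp(2*z/3)/2


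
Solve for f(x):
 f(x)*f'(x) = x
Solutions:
 f(x) = -sqrt(C1 + x^2)
 f(x) = sqrt(C1 + x^2)


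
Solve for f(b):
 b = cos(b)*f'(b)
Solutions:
 f(b) = C1 + Integral(b/cos(b), b)


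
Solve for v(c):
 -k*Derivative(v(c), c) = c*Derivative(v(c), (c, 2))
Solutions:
 v(c) = C1 + c^(1 - re(k))*(C2*sin(log(c)*Abs(im(k))) + C3*cos(log(c)*im(k)))


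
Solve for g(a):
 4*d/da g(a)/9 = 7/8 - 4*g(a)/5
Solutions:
 g(a) = C1*exp(-9*a/5) + 35/32


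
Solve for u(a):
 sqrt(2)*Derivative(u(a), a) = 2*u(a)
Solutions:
 u(a) = C1*exp(sqrt(2)*a)


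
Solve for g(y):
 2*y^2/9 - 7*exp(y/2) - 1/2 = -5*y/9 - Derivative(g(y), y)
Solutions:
 g(y) = C1 - 2*y^3/27 - 5*y^2/18 + y/2 + 14*exp(y/2)


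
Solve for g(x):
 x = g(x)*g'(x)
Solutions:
 g(x) = -sqrt(C1 + x^2)
 g(x) = sqrt(C1 + x^2)


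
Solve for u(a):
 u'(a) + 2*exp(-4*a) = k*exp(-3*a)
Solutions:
 u(a) = C1 - k*exp(-3*a)/3 + exp(-4*a)/2


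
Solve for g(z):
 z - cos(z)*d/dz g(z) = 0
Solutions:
 g(z) = C1 + Integral(z/cos(z), z)


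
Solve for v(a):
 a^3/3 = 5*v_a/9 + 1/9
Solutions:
 v(a) = C1 + 3*a^4/20 - a/5


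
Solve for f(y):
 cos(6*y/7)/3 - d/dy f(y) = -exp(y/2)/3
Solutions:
 f(y) = C1 + 2*exp(y/2)/3 + 7*sin(6*y/7)/18


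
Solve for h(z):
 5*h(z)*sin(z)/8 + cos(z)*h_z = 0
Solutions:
 h(z) = C1*cos(z)^(5/8)


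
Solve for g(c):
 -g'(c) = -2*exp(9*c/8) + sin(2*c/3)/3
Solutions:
 g(c) = C1 + 16*exp(9*c/8)/9 + cos(2*c/3)/2


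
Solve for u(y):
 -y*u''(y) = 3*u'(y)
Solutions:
 u(y) = C1 + C2/y^2


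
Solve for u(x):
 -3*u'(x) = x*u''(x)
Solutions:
 u(x) = C1 + C2/x^2


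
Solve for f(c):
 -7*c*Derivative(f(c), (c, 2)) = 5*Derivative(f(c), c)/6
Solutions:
 f(c) = C1 + C2*c^(37/42)


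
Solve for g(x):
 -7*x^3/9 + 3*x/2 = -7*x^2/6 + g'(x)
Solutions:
 g(x) = C1 - 7*x^4/36 + 7*x^3/18 + 3*x^2/4


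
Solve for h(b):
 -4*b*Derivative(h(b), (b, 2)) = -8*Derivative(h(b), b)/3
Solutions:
 h(b) = C1 + C2*b^(5/3)


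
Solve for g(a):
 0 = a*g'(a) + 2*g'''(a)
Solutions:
 g(a) = C1 + Integral(C2*airyai(-2^(2/3)*a/2) + C3*airybi(-2^(2/3)*a/2), a)


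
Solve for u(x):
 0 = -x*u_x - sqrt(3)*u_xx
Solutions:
 u(x) = C1 + C2*erf(sqrt(2)*3^(3/4)*x/6)


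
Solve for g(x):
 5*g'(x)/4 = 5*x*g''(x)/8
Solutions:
 g(x) = C1 + C2*x^3


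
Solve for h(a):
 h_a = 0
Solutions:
 h(a) = C1


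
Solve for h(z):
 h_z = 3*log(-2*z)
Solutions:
 h(z) = C1 + 3*z*log(-z) + 3*z*(-1 + log(2))


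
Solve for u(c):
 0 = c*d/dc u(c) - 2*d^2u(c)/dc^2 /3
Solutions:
 u(c) = C1 + C2*erfi(sqrt(3)*c/2)


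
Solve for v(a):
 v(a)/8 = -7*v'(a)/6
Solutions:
 v(a) = C1*exp(-3*a/28)


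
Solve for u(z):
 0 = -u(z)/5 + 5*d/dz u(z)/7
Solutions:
 u(z) = C1*exp(7*z/25)


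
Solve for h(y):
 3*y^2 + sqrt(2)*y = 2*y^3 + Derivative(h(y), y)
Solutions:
 h(y) = C1 - y^4/2 + y^3 + sqrt(2)*y^2/2


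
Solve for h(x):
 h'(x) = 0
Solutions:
 h(x) = C1


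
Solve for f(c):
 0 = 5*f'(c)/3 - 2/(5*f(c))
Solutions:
 f(c) = -sqrt(C1 + 12*c)/5
 f(c) = sqrt(C1 + 12*c)/5


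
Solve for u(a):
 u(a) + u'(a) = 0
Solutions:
 u(a) = C1*exp(-a)


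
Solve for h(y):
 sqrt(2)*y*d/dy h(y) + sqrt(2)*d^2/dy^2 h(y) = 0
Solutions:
 h(y) = C1 + C2*erf(sqrt(2)*y/2)


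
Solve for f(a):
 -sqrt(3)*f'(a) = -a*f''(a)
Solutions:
 f(a) = C1 + C2*a^(1 + sqrt(3))


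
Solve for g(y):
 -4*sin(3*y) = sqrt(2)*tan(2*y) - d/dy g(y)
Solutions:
 g(y) = C1 - sqrt(2)*log(cos(2*y))/2 - 4*cos(3*y)/3


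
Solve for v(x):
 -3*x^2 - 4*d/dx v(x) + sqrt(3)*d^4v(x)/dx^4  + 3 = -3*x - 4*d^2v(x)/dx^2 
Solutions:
 v(x) = C1 + C2*exp(-2^(1/3)*x*(-2*6^(1/3)/(9 + sqrt(16*sqrt(3) + 81))^(1/3) + 3^(1/6)*(9 + sqrt(16*sqrt(3) + 81))^(1/3))/6)*sin(2^(1/3)*x*(2*2^(1/3)*3^(5/6)/(9 + sqrt(16*sqrt(3) + 81))^(1/3) + 3^(2/3)*(9 + sqrt(16*sqrt(3) + 81))^(1/3))/6) + C3*exp(-2^(1/3)*x*(-2*6^(1/3)/(9 + sqrt(16*sqrt(3) + 81))^(1/3) + 3^(1/6)*(9 + sqrt(16*sqrt(3) + 81))^(1/3))/6)*cos(2^(1/3)*x*(2*2^(1/3)*3^(5/6)/(9 + sqrt(16*sqrt(3) + 81))^(1/3) + 3^(2/3)*(9 + sqrt(16*sqrt(3) + 81))^(1/3))/6) + C4*exp(2^(1/3)*x*(-2*6^(1/3)/(9 + sqrt(16*sqrt(3) + 81))^(1/3) + 3^(1/6)*(9 + sqrt(16*sqrt(3) + 81))^(1/3))/3) - x^3/4 - 3*x^2/8


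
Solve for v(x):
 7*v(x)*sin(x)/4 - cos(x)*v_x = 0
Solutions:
 v(x) = C1/cos(x)^(7/4)


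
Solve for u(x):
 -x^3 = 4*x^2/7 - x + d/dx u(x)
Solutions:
 u(x) = C1 - x^4/4 - 4*x^3/21 + x^2/2


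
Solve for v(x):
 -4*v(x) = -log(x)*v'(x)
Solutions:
 v(x) = C1*exp(4*li(x))


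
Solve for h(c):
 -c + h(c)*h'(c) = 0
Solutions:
 h(c) = -sqrt(C1 + c^2)
 h(c) = sqrt(C1 + c^2)


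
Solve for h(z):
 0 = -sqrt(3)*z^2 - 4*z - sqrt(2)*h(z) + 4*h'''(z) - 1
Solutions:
 h(z) = C3*exp(sqrt(2)*z/2) - sqrt(6)*z^2/2 - 2*sqrt(2)*z + (C1*sin(sqrt(6)*z/4) + C2*cos(sqrt(6)*z/4))*exp(-sqrt(2)*z/4) - sqrt(2)/2


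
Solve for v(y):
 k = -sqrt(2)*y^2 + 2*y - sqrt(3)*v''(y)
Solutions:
 v(y) = C1 + C2*y - sqrt(3)*k*y^2/6 - sqrt(6)*y^4/36 + sqrt(3)*y^3/9


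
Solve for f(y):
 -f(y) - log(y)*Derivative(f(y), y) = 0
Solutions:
 f(y) = C1*exp(-li(y))


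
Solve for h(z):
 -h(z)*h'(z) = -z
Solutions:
 h(z) = -sqrt(C1 + z^2)
 h(z) = sqrt(C1 + z^2)


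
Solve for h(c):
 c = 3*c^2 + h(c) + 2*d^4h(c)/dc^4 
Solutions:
 h(c) = -3*c^2 + c + (C1*sin(2^(1/4)*c/2) + C2*cos(2^(1/4)*c/2))*exp(-2^(1/4)*c/2) + (C3*sin(2^(1/4)*c/2) + C4*cos(2^(1/4)*c/2))*exp(2^(1/4)*c/2)


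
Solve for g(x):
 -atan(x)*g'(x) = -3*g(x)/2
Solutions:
 g(x) = C1*exp(3*Integral(1/atan(x), x)/2)


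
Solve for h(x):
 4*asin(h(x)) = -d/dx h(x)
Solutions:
 Integral(1/asin(_y), (_y, h(x))) = C1 - 4*x


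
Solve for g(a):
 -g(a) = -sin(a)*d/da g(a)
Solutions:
 g(a) = C1*sqrt(cos(a) - 1)/sqrt(cos(a) + 1)


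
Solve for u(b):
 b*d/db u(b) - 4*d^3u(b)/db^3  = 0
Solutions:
 u(b) = C1 + Integral(C2*airyai(2^(1/3)*b/2) + C3*airybi(2^(1/3)*b/2), b)


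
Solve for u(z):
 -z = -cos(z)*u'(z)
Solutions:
 u(z) = C1 + Integral(z/cos(z), z)


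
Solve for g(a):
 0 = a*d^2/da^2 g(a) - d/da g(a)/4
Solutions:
 g(a) = C1 + C2*a^(5/4)


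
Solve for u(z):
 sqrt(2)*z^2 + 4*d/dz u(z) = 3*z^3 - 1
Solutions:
 u(z) = C1 + 3*z^4/16 - sqrt(2)*z^3/12 - z/4


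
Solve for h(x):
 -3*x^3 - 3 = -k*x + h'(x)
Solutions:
 h(x) = C1 + k*x^2/2 - 3*x^4/4 - 3*x


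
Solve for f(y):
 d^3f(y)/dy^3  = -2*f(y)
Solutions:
 f(y) = C3*exp(-2^(1/3)*y) + (C1*sin(2^(1/3)*sqrt(3)*y/2) + C2*cos(2^(1/3)*sqrt(3)*y/2))*exp(2^(1/3)*y/2)


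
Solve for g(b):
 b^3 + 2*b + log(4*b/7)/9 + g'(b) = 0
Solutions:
 g(b) = C1 - b^4/4 - b^2 - b*log(b)/9 - 2*b*log(2)/9 + b/9 + b*log(7)/9


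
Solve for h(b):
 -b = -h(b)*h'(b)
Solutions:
 h(b) = -sqrt(C1 + b^2)
 h(b) = sqrt(C1 + b^2)


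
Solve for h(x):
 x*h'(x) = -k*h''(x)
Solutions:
 h(x) = C1 + C2*sqrt(k)*erf(sqrt(2)*x*sqrt(1/k)/2)


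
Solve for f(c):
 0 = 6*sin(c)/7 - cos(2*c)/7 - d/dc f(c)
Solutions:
 f(c) = C1 - sin(2*c)/14 - 6*cos(c)/7


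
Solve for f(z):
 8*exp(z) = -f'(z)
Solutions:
 f(z) = C1 - 8*exp(z)


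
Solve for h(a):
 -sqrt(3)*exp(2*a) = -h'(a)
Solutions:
 h(a) = C1 + sqrt(3)*exp(2*a)/2


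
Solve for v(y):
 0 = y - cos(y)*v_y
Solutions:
 v(y) = C1 + Integral(y/cos(y), y)


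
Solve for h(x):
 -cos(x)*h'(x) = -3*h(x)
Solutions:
 h(x) = C1*(sin(x) + 1)^(3/2)/(sin(x) - 1)^(3/2)


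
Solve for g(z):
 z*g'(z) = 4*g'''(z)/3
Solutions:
 g(z) = C1 + Integral(C2*airyai(6^(1/3)*z/2) + C3*airybi(6^(1/3)*z/2), z)


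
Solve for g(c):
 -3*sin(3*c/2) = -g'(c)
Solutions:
 g(c) = C1 - 2*cos(3*c/2)


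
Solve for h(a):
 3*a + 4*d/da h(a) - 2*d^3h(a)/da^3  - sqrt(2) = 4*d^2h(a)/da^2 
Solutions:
 h(a) = C1 + C2*exp(a*(-1 + sqrt(3))) + C3*exp(-a*(1 + sqrt(3))) - 3*a^2/8 - 3*a/4 + sqrt(2)*a/4


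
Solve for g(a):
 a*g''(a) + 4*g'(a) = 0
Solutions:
 g(a) = C1 + C2/a^3


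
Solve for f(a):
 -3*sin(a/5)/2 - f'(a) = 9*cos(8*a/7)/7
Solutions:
 f(a) = C1 - 9*sin(8*a/7)/8 + 15*cos(a/5)/2


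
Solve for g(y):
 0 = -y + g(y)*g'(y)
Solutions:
 g(y) = -sqrt(C1 + y^2)
 g(y) = sqrt(C1 + y^2)


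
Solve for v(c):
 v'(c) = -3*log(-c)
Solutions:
 v(c) = C1 - 3*c*log(-c) + 3*c


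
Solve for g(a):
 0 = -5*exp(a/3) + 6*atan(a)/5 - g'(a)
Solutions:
 g(a) = C1 + 6*a*atan(a)/5 - 15*exp(a/3) - 3*log(a^2 + 1)/5


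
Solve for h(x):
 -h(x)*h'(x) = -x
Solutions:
 h(x) = -sqrt(C1 + x^2)
 h(x) = sqrt(C1 + x^2)


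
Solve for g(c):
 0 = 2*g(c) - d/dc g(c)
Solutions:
 g(c) = C1*exp(2*c)


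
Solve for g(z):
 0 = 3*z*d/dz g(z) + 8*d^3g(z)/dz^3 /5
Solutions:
 g(z) = C1 + Integral(C2*airyai(-15^(1/3)*z/2) + C3*airybi(-15^(1/3)*z/2), z)


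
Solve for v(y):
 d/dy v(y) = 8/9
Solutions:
 v(y) = C1 + 8*y/9


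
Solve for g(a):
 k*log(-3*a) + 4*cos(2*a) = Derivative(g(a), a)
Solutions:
 g(a) = C1 + a*k*(log(-a) - 1) + a*k*log(3) + 2*sin(2*a)


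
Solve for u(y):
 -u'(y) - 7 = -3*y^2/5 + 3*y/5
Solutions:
 u(y) = C1 + y^3/5 - 3*y^2/10 - 7*y


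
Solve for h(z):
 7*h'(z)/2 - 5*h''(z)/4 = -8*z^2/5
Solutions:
 h(z) = C1 + C2*exp(14*z/5) - 16*z^3/105 - 8*z^2/49 - 40*z/343


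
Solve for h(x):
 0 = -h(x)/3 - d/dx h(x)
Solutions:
 h(x) = C1*exp(-x/3)


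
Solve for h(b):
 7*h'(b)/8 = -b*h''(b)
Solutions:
 h(b) = C1 + C2*b^(1/8)


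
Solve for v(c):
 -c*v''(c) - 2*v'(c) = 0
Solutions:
 v(c) = C1 + C2/c


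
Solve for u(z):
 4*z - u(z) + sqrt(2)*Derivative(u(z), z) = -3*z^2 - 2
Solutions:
 u(z) = C1*exp(sqrt(2)*z/2) + 3*z^2 + 4*z + 6*sqrt(2)*z + 4*sqrt(2) + 14


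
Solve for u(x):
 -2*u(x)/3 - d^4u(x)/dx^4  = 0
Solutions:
 u(x) = (C1*sin(6^(3/4)*x/6) + C2*cos(6^(3/4)*x/6))*exp(-6^(3/4)*x/6) + (C3*sin(6^(3/4)*x/6) + C4*cos(6^(3/4)*x/6))*exp(6^(3/4)*x/6)


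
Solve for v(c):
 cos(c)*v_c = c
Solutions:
 v(c) = C1 + Integral(c/cos(c), c)


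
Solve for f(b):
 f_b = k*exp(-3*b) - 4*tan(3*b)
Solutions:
 f(b) = C1 - k*exp(-3*b)/3 - 2*log(tan(3*b)^2 + 1)/3


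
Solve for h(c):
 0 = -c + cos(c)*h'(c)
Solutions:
 h(c) = C1 + Integral(c/cos(c), c)


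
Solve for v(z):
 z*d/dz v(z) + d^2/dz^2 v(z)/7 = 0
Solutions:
 v(z) = C1 + C2*erf(sqrt(14)*z/2)


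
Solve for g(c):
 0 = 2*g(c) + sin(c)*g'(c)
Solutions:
 g(c) = C1*(cos(c) + 1)/(cos(c) - 1)


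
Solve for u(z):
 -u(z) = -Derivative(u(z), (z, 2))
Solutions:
 u(z) = C1*exp(-z) + C2*exp(z)


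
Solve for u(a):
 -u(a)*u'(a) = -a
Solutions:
 u(a) = -sqrt(C1 + a^2)
 u(a) = sqrt(C1 + a^2)


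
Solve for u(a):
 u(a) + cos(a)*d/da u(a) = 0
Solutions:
 u(a) = C1*sqrt(sin(a) - 1)/sqrt(sin(a) + 1)


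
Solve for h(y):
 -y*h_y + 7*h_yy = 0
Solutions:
 h(y) = C1 + C2*erfi(sqrt(14)*y/14)


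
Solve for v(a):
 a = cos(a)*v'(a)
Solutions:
 v(a) = C1 + Integral(a/cos(a), a)


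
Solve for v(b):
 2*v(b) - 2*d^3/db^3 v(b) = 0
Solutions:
 v(b) = C3*exp(b) + (C1*sin(sqrt(3)*b/2) + C2*cos(sqrt(3)*b/2))*exp(-b/2)


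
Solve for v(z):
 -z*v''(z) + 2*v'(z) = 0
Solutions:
 v(z) = C1 + C2*z^3


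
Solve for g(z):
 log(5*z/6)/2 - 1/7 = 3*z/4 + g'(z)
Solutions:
 g(z) = C1 - 3*z^2/8 + z*log(z)/2 - z*log(6)/2 - 9*z/14 + z*log(5)/2


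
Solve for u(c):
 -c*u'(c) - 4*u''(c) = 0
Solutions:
 u(c) = C1 + C2*erf(sqrt(2)*c/4)


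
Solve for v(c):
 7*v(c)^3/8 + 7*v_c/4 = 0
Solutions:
 v(c) = -sqrt(-1/(C1 - c))
 v(c) = sqrt(-1/(C1 - c))


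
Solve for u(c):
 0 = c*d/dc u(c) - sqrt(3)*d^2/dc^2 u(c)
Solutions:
 u(c) = C1 + C2*erfi(sqrt(2)*3^(3/4)*c/6)


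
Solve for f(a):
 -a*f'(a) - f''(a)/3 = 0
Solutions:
 f(a) = C1 + C2*erf(sqrt(6)*a/2)


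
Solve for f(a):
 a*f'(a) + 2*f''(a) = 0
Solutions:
 f(a) = C1 + C2*erf(a/2)


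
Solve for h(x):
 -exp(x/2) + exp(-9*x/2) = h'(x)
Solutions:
 h(x) = C1 - 2*exp(x/2) - 2*exp(-9*x/2)/9


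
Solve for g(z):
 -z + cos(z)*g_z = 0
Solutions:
 g(z) = C1 + Integral(z/cos(z), z)


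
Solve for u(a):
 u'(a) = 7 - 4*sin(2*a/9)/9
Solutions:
 u(a) = C1 + 7*a + 2*cos(2*a/9)


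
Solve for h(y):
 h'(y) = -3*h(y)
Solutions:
 h(y) = C1*exp(-3*y)


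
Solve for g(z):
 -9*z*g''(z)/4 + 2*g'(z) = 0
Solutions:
 g(z) = C1 + C2*z^(17/9)


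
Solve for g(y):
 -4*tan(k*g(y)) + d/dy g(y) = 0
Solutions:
 g(y) = Piecewise((-asin(exp(C1*k + 4*k*y))/k + pi/k, Ne(k, 0)), (nan, True))
 g(y) = Piecewise((asin(exp(C1*k + 4*k*y))/k, Ne(k, 0)), (nan, True))


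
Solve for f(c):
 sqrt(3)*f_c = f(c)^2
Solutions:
 f(c) = -3/(C1 + sqrt(3)*c)


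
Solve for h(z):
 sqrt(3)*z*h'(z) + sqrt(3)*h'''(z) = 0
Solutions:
 h(z) = C1 + Integral(C2*airyai(-z) + C3*airybi(-z), z)


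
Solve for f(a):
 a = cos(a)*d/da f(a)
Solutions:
 f(a) = C1 + Integral(a/cos(a), a)


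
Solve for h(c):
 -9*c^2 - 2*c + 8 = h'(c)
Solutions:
 h(c) = C1 - 3*c^3 - c^2 + 8*c


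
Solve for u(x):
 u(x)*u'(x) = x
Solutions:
 u(x) = -sqrt(C1 + x^2)
 u(x) = sqrt(C1 + x^2)


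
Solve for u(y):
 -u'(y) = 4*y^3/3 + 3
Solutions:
 u(y) = C1 - y^4/3 - 3*y


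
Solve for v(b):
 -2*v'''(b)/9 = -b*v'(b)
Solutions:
 v(b) = C1 + Integral(C2*airyai(6^(2/3)*b/2) + C3*airybi(6^(2/3)*b/2), b)


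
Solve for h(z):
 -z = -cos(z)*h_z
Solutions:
 h(z) = C1 + Integral(z/cos(z), z)


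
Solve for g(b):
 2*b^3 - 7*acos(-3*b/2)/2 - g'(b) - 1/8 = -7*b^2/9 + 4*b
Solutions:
 g(b) = C1 + b^4/2 + 7*b^3/27 - 2*b^2 - 7*b*acos(-3*b/2)/2 - b/8 - 7*sqrt(4 - 9*b^2)/6


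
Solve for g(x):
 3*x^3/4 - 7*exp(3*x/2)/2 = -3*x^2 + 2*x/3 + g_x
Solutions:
 g(x) = C1 + 3*x^4/16 + x^3 - x^2/3 - 7*exp(3*x/2)/3


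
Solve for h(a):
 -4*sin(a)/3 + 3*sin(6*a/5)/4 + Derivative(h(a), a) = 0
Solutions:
 h(a) = C1 - 4*cos(a)/3 + 5*cos(6*a/5)/8


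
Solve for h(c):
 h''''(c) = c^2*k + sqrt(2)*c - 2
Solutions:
 h(c) = C1 + C2*c + C3*c^2 + C4*c^3 + c^6*k/360 + sqrt(2)*c^5/120 - c^4/12


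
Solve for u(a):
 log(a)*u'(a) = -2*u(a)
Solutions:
 u(a) = C1*exp(-2*li(a))


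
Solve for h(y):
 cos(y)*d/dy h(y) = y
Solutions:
 h(y) = C1 + Integral(y/cos(y), y)


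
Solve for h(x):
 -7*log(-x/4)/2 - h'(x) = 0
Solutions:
 h(x) = C1 - 7*x*log(-x)/2 + x*(7/2 + 7*log(2))


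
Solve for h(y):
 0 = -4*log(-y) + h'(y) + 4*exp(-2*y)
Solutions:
 h(y) = C1 + 4*y*log(-y) - 4*y + 2*exp(-2*y)


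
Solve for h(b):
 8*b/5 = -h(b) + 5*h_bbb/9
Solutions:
 h(b) = C3*exp(15^(2/3)*b/5) - 8*b/5 + (C1*sin(3*3^(1/6)*5^(2/3)*b/10) + C2*cos(3*3^(1/6)*5^(2/3)*b/10))*exp(-15^(2/3)*b/10)


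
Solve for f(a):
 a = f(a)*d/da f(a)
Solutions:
 f(a) = -sqrt(C1 + a^2)
 f(a) = sqrt(C1 + a^2)


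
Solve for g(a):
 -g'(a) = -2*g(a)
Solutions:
 g(a) = C1*exp(2*a)


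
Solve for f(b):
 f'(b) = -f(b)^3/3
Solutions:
 f(b) = -sqrt(6)*sqrt(-1/(C1 - b))/2
 f(b) = sqrt(6)*sqrt(-1/(C1 - b))/2


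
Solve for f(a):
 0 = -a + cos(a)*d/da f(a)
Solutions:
 f(a) = C1 + Integral(a/cos(a), a)


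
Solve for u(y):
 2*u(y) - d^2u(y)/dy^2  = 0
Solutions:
 u(y) = C1*exp(-sqrt(2)*y) + C2*exp(sqrt(2)*y)


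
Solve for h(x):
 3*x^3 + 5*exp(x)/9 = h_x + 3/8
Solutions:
 h(x) = C1 + 3*x^4/4 - 3*x/8 + 5*exp(x)/9


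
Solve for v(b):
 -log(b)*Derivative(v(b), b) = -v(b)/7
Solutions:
 v(b) = C1*exp(li(b)/7)


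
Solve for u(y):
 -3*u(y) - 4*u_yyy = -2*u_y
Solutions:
 u(y) = C1*exp(3^(1/3)*y*(2*3^(1/3)/(sqrt(705) + 27)^(1/3) + (sqrt(705) + 27)^(1/3))/12)*sin(3^(1/6)*y*(-3^(2/3)*(sqrt(705) + 27)^(1/3) + 6/(sqrt(705) + 27)^(1/3))/12) + C2*exp(3^(1/3)*y*(2*3^(1/3)/(sqrt(705) + 27)^(1/3) + (sqrt(705) + 27)^(1/3))/12)*cos(3^(1/6)*y*(-3^(2/3)*(sqrt(705) + 27)^(1/3) + 6/(sqrt(705) + 27)^(1/3))/12) + C3*exp(-3^(1/3)*y*(2*3^(1/3)/(sqrt(705) + 27)^(1/3) + (sqrt(705) + 27)^(1/3))/6)


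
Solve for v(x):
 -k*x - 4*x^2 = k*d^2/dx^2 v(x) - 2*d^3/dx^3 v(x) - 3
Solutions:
 v(x) = C1 + C2*x + C3*exp(k*x/2) + x^3*(-1 - 16/k^2)/6 - x^4/(3*k) + x^2*(1/2 - 16/k^2)/k


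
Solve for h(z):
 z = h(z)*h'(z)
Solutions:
 h(z) = -sqrt(C1 + z^2)
 h(z) = sqrt(C1 + z^2)


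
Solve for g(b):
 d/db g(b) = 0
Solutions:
 g(b) = C1


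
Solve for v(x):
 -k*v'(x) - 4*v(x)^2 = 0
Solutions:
 v(x) = k/(C1*k + 4*x)


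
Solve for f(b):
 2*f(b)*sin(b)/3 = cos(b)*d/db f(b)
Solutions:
 f(b) = C1/cos(b)^(2/3)


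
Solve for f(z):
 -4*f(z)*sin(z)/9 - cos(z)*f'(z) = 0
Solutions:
 f(z) = C1*cos(z)^(4/9)


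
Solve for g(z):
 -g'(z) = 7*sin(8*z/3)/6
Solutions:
 g(z) = C1 + 7*cos(8*z/3)/16


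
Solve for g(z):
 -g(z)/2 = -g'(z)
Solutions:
 g(z) = C1*exp(z/2)


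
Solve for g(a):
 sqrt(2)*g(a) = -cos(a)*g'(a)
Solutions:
 g(a) = C1*(sin(a) - 1)^(sqrt(2)/2)/(sin(a) + 1)^(sqrt(2)/2)


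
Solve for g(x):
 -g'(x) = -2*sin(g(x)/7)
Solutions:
 -2*x + 7*log(cos(g(x)/7) - 1)/2 - 7*log(cos(g(x)/7) + 1)/2 = C1


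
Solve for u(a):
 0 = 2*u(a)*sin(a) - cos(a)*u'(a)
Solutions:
 u(a) = C1/cos(a)^2


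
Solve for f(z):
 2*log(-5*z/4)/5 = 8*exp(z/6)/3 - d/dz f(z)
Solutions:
 f(z) = C1 - 2*z*log(-z)/5 + 2*z*(-log(5) + 1 + 2*log(2))/5 + 16*exp(z/6)


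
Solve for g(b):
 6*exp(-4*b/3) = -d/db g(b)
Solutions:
 g(b) = C1 + 9*exp(-4*b/3)/2


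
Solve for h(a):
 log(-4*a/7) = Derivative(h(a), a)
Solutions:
 h(a) = C1 + a*log(-a) + a*(-log(7) - 1 + 2*log(2))


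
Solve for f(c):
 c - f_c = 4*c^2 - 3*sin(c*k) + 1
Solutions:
 f(c) = C1 - 4*c^3/3 + c^2/2 - c - 3*cos(c*k)/k


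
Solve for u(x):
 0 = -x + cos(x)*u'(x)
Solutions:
 u(x) = C1 + Integral(x/cos(x), x)


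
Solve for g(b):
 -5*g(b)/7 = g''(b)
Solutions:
 g(b) = C1*sin(sqrt(35)*b/7) + C2*cos(sqrt(35)*b/7)


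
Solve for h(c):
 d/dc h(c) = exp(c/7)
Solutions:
 h(c) = C1 + 7*exp(c/7)


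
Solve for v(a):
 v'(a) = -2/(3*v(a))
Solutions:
 v(a) = -sqrt(C1 - 12*a)/3
 v(a) = sqrt(C1 - 12*a)/3


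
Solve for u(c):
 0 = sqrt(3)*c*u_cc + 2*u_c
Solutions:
 u(c) = C1 + C2*c^(1 - 2*sqrt(3)/3)


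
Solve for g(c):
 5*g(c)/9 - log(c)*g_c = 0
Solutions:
 g(c) = C1*exp(5*li(c)/9)


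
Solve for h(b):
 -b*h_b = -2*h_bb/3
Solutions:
 h(b) = C1 + C2*erfi(sqrt(3)*b/2)


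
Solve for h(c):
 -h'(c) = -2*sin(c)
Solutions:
 h(c) = C1 - 2*cos(c)


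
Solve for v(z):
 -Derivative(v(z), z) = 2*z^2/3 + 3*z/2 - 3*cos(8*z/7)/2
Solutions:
 v(z) = C1 - 2*z^3/9 - 3*z^2/4 + 21*sin(8*z/7)/16


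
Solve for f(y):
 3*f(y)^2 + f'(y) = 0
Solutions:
 f(y) = 1/(C1 + 3*y)


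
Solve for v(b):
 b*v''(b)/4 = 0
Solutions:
 v(b) = C1 + C2*b


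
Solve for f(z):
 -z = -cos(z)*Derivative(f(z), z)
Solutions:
 f(z) = C1 + Integral(z/cos(z), z)


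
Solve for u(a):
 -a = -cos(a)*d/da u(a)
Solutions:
 u(a) = C1 + Integral(a/cos(a), a)


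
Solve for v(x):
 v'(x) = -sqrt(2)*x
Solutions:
 v(x) = C1 - sqrt(2)*x^2/2


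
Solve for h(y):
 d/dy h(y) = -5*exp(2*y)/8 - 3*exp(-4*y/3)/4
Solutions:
 h(y) = C1 - 5*exp(2*y)/16 + 9*exp(-4*y/3)/16


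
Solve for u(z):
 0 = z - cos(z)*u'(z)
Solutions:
 u(z) = C1 + Integral(z/cos(z), z)


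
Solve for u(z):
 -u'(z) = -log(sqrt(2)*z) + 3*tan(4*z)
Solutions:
 u(z) = C1 + z*log(z) - z + z*log(2)/2 + 3*log(cos(4*z))/4


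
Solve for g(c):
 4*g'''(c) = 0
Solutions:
 g(c) = C1 + C2*c + C3*c^2


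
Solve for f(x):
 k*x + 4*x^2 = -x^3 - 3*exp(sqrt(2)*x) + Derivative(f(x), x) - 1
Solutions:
 f(x) = C1 + k*x^2/2 + x^4/4 + 4*x^3/3 + x + 3*sqrt(2)*exp(sqrt(2)*x)/2


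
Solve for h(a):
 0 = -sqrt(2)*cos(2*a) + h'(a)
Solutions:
 h(a) = C1 + sqrt(2)*sin(2*a)/2


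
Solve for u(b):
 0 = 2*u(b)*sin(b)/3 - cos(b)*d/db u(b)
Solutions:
 u(b) = C1/cos(b)^(2/3)


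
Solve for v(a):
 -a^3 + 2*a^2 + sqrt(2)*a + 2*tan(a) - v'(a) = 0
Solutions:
 v(a) = C1 - a^4/4 + 2*a^3/3 + sqrt(2)*a^2/2 - 2*log(cos(a))


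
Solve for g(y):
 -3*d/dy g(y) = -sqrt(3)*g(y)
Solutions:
 g(y) = C1*exp(sqrt(3)*y/3)


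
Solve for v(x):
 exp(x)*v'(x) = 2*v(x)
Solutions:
 v(x) = C1*exp(-2*exp(-x))


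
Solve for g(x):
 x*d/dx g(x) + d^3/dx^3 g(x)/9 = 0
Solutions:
 g(x) = C1 + Integral(C2*airyai(-3^(2/3)*x) + C3*airybi(-3^(2/3)*x), x)


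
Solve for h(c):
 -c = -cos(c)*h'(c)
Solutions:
 h(c) = C1 + Integral(c/cos(c), c)


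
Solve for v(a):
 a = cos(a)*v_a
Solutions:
 v(a) = C1 + Integral(a/cos(a), a)


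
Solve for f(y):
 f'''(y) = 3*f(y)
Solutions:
 f(y) = C3*exp(3^(1/3)*y) + (C1*sin(3^(5/6)*y/2) + C2*cos(3^(5/6)*y/2))*exp(-3^(1/3)*y/2)


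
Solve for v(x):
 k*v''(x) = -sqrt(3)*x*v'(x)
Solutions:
 v(x) = C1 + C2*sqrt(k)*erf(sqrt(2)*3^(1/4)*x*sqrt(1/k)/2)


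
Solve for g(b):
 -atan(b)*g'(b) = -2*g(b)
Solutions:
 g(b) = C1*exp(2*Integral(1/atan(b), b))


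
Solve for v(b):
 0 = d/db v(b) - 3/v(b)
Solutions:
 v(b) = -sqrt(C1 + 6*b)
 v(b) = sqrt(C1 + 6*b)


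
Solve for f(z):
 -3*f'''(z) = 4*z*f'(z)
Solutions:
 f(z) = C1 + Integral(C2*airyai(-6^(2/3)*z/3) + C3*airybi(-6^(2/3)*z/3), z)


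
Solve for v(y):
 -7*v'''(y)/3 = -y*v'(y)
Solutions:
 v(y) = C1 + Integral(C2*airyai(3^(1/3)*7^(2/3)*y/7) + C3*airybi(3^(1/3)*7^(2/3)*y/7), y)


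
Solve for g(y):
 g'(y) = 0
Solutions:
 g(y) = C1


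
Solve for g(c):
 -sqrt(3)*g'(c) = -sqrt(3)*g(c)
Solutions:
 g(c) = C1*exp(c)


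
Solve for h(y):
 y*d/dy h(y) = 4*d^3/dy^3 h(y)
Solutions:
 h(y) = C1 + Integral(C2*airyai(2^(1/3)*y/2) + C3*airybi(2^(1/3)*y/2), y)


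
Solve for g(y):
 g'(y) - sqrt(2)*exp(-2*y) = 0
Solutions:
 g(y) = C1 - sqrt(2)*exp(-2*y)/2


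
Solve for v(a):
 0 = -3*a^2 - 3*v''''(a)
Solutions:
 v(a) = C1 + C2*a + C3*a^2 + C4*a^3 - a^6/360


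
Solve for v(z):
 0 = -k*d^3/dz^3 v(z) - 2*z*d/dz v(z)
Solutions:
 v(z) = C1 + Integral(C2*airyai(2^(1/3)*z*(-1/k)^(1/3)) + C3*airybi(2^(1/3)*z*(-1/k)^(1/3)), z)


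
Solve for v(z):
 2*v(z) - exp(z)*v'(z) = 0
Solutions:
 v(z) = C1*exp(-2*exp(-z))


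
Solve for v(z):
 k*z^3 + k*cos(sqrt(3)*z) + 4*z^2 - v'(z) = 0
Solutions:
 v(z) = C1 + k*z^4/4 + sqrt(3)*k*sin(sqrt(3)*z)/3 + 4*z^3/3


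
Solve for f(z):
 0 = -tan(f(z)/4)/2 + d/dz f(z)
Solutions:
 f(z) = -4*asin(C1*exp(z/8)) + 4*pi
 f(z) = 4*asin(C1*exp(z/8))


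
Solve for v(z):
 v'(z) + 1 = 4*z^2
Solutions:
 v(z) = C1 + 4*z^3/3 - z


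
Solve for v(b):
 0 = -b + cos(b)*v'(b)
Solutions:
 v(b) = C1 + Integral(b/cos(b), b)


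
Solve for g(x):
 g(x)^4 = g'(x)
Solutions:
 g(x) = (-1/(C1 + 3*x))^(1/3)
 g(x) = (-1/(C1 + x))^(1/3)*(-3^(2/3) - 3*3^(1/6)*I)/6
 g(x) = (-1/(C1 + x))^(1/3)*(-3^(2/3) + 3*3^(1/6)*I)/6


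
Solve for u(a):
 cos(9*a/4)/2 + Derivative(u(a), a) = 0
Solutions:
 u(a) = C1 - 2*sin(9*a/4)/9


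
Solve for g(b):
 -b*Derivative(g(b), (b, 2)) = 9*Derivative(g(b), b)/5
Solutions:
 g(b) = C1 + C2/b^(4/5)


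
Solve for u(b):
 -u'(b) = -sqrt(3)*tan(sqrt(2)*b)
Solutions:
 u(b) = C1 - sqrt(6)*log(cos(sqrt(2)*b))/2


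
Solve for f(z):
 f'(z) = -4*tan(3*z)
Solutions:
 f(z) = C1 + 4*log(cos(3*z))/3


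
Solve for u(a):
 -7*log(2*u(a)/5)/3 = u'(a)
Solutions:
 3*Integral(1/(log(_y) - log(5) + log(2)), (_y, u(a)))/7 = C1 - a


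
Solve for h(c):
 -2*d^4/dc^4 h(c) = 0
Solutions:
 h(c) = C1 + C2*c + C3*c^2 + C4*c^3


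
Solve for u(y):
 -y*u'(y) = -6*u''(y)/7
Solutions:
 u(y) = C1 + C2*erfi(sqrt(21)*y/6)


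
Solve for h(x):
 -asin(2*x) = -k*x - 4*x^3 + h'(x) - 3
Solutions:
 h(x) = C1 + k*x^2/2 + x^4 - x*asin(2*x) + 3*x - sqrt(1 - 4*x^2)/2


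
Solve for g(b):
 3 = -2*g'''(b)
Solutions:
 g(b) = C1 + C2*b + C3*b^2 - b^3/4


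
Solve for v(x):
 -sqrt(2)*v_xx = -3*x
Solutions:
 v(x) = C1 + C2*x + sqrt(2)*x^3/4


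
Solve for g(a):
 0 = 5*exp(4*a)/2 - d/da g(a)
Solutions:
 g(a) = C1 + 5*exp(4*a)/8


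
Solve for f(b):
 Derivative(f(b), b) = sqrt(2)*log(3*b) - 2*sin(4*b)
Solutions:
 f(b) = C1 + sqrt(2)*b*(log(b) - 1) + sqrt(2)*b*log(3) + cos(4*b)/2


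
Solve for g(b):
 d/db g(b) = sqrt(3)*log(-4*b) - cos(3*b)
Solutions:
 g(b) = C1 + sqrt(3)*b*(log(-b) - 1) + 2*sqrt(3)*b*log(2) - sin(3*b)/3


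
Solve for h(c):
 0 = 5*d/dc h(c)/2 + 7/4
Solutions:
 h(c) = C1 - 7*c/10


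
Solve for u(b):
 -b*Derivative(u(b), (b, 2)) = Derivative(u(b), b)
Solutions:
 u(b) = C1 + C2*log(b)


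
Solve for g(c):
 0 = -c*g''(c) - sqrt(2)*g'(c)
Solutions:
 g(c) = C1 + C2*c^(1 - sqrt(2))


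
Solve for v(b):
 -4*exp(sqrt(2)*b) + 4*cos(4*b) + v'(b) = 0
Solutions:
 v(b) = C1 + 2*sqrt(2)*exp(sqrt(2)*b) - sin(4*b)


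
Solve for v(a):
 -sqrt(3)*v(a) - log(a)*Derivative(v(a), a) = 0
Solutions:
 v(a) = C1*exp(-sqrt(3)*li(a))


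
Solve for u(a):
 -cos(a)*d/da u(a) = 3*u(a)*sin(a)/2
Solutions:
 u(a) = C1*cos(a)^(3/2)


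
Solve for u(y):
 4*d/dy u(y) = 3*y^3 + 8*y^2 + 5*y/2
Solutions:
 u(y) = C1 + 3*y^4/16 + 2*y^3/3 + 5*y^2/16


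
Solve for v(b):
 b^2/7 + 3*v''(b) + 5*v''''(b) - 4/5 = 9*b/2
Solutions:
 v(b) = C1 + C2*b + C3*sin(sqrt(15)*b/5) + C4*cos(sqrt(15)*b/5) - b^4/252 + b^3/4 + 67*b^2/315


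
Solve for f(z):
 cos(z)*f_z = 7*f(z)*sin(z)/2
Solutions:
 f(z) = C1/cos(z)^(7/2)


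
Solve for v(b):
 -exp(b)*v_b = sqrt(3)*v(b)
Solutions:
 v(b) = C1*exp(sqrt(3)*exp(-b))


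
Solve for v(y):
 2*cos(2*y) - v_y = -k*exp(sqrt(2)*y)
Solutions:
 v(y) = C1 + sqrt(2)*k*exp(sqrt(2)*y)/2 + sin(2*y)


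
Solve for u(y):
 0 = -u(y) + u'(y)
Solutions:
 u(y) = C1*exp(y)


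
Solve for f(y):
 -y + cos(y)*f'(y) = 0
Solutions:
 f(y) = C1 + Integral(y/cos(y), y)


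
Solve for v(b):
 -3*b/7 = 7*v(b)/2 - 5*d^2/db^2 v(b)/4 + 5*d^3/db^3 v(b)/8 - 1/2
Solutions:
 v(b) = C1*exp(b*(10*2^(2/3)*5^(1/3)/(3*sqrt(3129) + 169)^(1/3) + 20 + 2^(1/3)*5^(2/3)*(3*sqrt(3129) + 169)^(1/3))/30)*sin(10^(1/3)*sqrt(3)*b*(-5^(1/3)*(3*sqrt(3129) + 169)^(1/3) + 10*2^(1/3)/(3*sqrt(3129) + 169)^(1/3))/30) + C2*exp(b*(10*2^(2/3)*5^(1/3)/(3*sqrt(3129) + 169)^(1/3) + 20 + 2^(1/3)*5^(2/3)*(3*sqrt(3129) + 169)^(1/3))/30)*cos(10^(1/3)*sqrt(3)*b*(-5^(1/3)*(3*sqrt(3129) + 169)^(1/3) + 10*2^(1/3)/(3*sqrt(3129) + 169)^(1/3))/30) + C3*exp(b*(-2^(1/3)*5^(2/3)*(3*sqrt(3129) + 169)^(1/3) - 10*2^(2/3)*5^(1/3)/(3*sqrt(3129) + 169)^(1/3) + 10)/15) - 6*b/49 + 1/7


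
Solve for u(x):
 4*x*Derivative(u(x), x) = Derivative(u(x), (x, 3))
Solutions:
 u(x) = C1 + Integral(C2*airyai(2^(2/3)*x) + C3*airybi(2^(2/3)*x), x)


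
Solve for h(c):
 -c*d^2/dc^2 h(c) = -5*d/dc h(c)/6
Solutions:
 h(c) = C1 + C2*c^(11/6)


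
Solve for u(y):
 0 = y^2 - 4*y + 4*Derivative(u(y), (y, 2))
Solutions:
 u(y) = C1 + C2*y - y^4/48 + y^3/6


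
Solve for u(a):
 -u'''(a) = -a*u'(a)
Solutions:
 u(a) = C1 + Integral(C2*airyai(a) + C3*airybi(a), a)


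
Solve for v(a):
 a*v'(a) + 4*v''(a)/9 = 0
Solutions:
 v(a) = C1 + C2*erf(3*sqrt(2)*a/4)


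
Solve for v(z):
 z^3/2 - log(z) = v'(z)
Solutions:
 v(z) = C1 + z^4/8 - z*log(z) + z


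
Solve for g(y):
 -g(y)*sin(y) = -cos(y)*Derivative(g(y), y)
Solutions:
 g(y) = C1/cos(y)


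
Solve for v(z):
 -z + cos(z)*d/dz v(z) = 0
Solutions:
 v(z) = C1 + Integral(z/cos(z), z)


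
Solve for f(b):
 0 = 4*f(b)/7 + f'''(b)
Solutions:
 f(b) = C3*exp(-14^(2/3)*b/7) + (C1*sin(14^(2/3)*sqrt(3)*b/14) + C2*cos(14^(2/3)*sqrt(3)*b/14))*exp(14^(2/3)*b/14)


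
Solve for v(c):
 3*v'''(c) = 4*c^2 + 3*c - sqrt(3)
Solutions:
 v(c) = C1 + C2*c + C3*c^2 + c^5/45 + c^4/24 - sqrt(3)*c^3/18


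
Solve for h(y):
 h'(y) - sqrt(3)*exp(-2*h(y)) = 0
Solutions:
 h(y) = log(-sqrt(C1 + 2*sqrt(3)*y))
 h(y) = log(C1 + 2*sqrt(3)*y)/2


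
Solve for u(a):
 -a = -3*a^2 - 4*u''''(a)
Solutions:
 u(a) = C1 + C2*a + C3*a^2 + C4*a^3 - a^6/480 + a^5/480


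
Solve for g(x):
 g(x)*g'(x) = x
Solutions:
 g(x) = -sqrt(C1 + x^2)
 g(x) = sqrt(C1 + x^2)


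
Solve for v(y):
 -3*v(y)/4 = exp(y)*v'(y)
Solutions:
 v(y) = C1*exp(3*exp(-y)/4)


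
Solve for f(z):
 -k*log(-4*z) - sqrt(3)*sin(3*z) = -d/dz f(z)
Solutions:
 f(z) = C1 + k*z*(log(-z) - 1) + 2*k*z*log(2) - sqrt(3)*cos(3*z)/3


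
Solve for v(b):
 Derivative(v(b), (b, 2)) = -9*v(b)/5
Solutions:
 v(b) = C1*sin(3*sqrt(5)*b/5) + C2*cos(3*sqrt(5)*b/5)


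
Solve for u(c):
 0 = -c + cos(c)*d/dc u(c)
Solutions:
 u(c) = C1 + Integral(c/cos(c), c)


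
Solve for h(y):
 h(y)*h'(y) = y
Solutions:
 h(y) = -sqrt(C1 + y^2)
 h(y) = sqrt(C1 + y^2)


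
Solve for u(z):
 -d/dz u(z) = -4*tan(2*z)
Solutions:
 u(z) = C1 - 2*log(cos(2*z))


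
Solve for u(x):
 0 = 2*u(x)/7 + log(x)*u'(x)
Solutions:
 u(x) = C1*exp(-2*li(x)/7)


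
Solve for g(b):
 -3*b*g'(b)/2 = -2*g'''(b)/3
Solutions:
 g(b) = C1 + Integral(C2*airyai(2^(1/3)*3^(2/3)*b/2) + C3*airybi(2^(1/3)*3^(2/3)*b/2), b)


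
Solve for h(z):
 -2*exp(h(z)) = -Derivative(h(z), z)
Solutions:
 h(z) = log(-1/(C1 + 2*z))


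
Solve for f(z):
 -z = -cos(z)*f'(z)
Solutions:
 f(z) = C1 + Integral(z/cos(z), z)


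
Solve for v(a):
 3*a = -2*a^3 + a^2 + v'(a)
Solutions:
 v(a) = C1 + a^4/2 - a^3/3 + 3*a^2/2


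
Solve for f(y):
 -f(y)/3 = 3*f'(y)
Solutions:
 f(y) = C1*exp(-y/9)


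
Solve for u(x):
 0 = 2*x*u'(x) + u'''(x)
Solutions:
 u(x) = C1 + Integral(C2*airyai(-2^(1/3)*x) + C3*airybi(-2^(1/3)*x), x)


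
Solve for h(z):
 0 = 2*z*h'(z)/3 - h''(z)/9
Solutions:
 h(z) = C1 + C2*erfi(sqrt(3)*z)


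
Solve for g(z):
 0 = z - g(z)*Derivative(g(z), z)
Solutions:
 g(z) = -sqrt(C1 + z^2)
 g(z) = sqrt(C1 + z^2)


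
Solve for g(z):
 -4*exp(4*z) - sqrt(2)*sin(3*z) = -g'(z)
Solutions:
 g(z) = C1 + exp(4*z) - sqrt(2)*cos(3*z)/3


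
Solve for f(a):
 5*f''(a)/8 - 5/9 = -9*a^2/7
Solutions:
 f(a) = C1 + C2*a - 6*a^4/35 + 4*a^2/9


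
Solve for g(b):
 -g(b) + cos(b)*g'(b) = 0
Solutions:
 g(b) = C1*sqrt(sin(b) + 1)/sqrt(sin(b) - 1)


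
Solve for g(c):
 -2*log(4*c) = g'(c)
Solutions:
 g(c) = C1 - 2*c*log(c) - c*log(16) + 2*c


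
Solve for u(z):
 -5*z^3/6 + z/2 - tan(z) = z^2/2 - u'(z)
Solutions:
 u(z) = C1 + 5*z^4/24 + z^3/6 - z^2/4 - log(cos(z))


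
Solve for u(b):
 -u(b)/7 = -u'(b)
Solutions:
 u(b) = C1*exp(b/7)


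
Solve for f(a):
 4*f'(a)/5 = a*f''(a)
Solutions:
 f(a) = C1 + C2*a^(9/5)


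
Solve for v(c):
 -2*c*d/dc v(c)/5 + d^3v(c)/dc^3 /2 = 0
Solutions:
 v(c) = C1 + Integral(C2*airyai(10^(2/3)*c/5) + C3*airybi(10^(2/3)*c/5), c)


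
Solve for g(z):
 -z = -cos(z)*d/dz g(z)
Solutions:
 g(z) = C1 + Integral(z/cos(z), z)


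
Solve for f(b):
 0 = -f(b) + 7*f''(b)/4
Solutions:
 f(b) = C1*exp(-2*sqrt(7)*b/7) + C2*exp(2*sqrt(7)*b/7)


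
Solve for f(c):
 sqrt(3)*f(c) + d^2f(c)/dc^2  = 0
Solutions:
 f(c) = C1*sin(3^(1/4)*c) + C2*cos(3^(1/4)*c)


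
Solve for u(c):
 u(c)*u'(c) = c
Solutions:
 u(c) = -sqrt(C1 + c^2)
 u(c) = sqrt(C1 + c^2)


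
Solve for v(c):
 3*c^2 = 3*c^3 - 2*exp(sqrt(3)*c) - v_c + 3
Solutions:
 v(c) = C1 + 3*c^4/4 - c^3 + 3*c - 2*sqrt(3)*exp(sqrt(3)*c)/3


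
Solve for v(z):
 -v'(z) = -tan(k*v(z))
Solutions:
 v(z) = Piecewise((-asin(exp(C1*k + k*z))/k + pi/k, Ne(k, 0)), (nan, True))
 v(z) = Piecewise((asin(exp(C1*k + k*z))/k, Ne(k, 0)), (nan, True))


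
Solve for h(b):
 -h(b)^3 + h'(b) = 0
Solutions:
 h(b) = -sqrt(2)*sqrt(-1/(C1 + b))/2
 h(b) = sqrt(2)*sqrt(-1/(C1 + b))/2


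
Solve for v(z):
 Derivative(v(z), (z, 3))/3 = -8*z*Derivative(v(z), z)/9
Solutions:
 v(z) = C1 + Integral(C2*airyai(-2*3^(2/3)*z/3) + C3*airybi(-2*3^(2/3)*z/3), z)


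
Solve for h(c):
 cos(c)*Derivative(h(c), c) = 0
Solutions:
 h(c) = C1


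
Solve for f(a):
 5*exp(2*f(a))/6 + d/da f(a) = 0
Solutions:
 f(a) = log(-1/(C1 - 5*a))/2 + log(3)/2
 f(a) = log(-sqrt(1/(C1 + 5*a))) + log(3)/2


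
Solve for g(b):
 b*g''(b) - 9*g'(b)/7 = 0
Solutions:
 g(b) = C1 + C2*b^(16/7)


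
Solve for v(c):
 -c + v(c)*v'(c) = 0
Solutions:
 v(c) = -sqrt(C1 + c^2)
 v(c) = sqrt(C1 + c^2)


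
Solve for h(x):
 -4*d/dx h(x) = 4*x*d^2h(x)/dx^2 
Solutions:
 h(x) = C1 + C2*log(x)


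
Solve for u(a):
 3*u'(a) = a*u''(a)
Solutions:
 u(a) = C1 + C2*a^4


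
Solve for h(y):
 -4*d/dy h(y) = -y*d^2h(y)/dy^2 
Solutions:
 h(y) = C1 + C2*y^5


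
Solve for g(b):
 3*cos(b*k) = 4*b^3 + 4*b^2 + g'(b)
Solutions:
 g(b) = C1 - b^4 - 4*b^3/3 + 3*sin(b*k)/k


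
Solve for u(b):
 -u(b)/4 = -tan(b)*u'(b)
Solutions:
 u(b) = C1*sin(b)^(1/4)


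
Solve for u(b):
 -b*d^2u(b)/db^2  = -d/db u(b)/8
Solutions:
 u(b) = C1 + C2*b^(9/8)


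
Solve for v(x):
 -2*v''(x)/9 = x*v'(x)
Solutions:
 v(x) = C1 + C2*erf(3*x/2)


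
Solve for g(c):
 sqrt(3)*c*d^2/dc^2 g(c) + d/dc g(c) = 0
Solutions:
 g(c) = C1 + C2*c^(1 - sqrt(3)/3)


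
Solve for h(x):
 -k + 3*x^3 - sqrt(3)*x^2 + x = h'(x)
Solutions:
 h(x) = C1 - k*x + 3*x^4/4 - sqrt(3)*x^3/3 + x^2/2


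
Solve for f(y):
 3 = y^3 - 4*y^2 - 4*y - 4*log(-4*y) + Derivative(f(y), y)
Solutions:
 f(y) = C1 - y^4/4 + 4*y^3/3 + 2*y^2 + 4*y*log(-y) + y*(-1 + 8*log(2))


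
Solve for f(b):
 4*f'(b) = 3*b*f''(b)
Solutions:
 f(b) = C1 + C2*b^(7/3)


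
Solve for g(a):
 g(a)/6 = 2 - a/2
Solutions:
 g(a) = 12 - 3*a


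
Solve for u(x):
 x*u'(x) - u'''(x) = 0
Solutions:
 u(x) = C1 + Integral(C2*airyai(x) + C3*airybi(x), x)


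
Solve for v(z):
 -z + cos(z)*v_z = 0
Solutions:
 v(z) = C1 + Integral(z/cos(z), z)


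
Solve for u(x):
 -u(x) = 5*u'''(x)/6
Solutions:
 u(x) = C3*exp(-5^(2/3)*6^(1/3)*x/5) + (C1*sin(2^(1/3)*3^(5/6)*5^(2/3)*x/10) + C2*cos(2^(1/3)*3^(5/6)*5^(2/3)*x/10))*exp(5^(2/3)*6^(1/3)*x/10)


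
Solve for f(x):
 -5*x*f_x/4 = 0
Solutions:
 f(x) = C1


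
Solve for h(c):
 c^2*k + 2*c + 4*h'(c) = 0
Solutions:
 h(c) = C1 - c^3*k/12 - c^2/4


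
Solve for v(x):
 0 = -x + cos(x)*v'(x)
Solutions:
 v(x) = C1 + Integral(x/cos(x), x)


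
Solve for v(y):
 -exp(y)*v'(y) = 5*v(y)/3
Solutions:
 v(y) = C1*exp(5*exp(-y)/3)


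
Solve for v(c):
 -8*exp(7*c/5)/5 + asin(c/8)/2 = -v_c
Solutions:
 v(c) = C1 - c*asin(c/8)/2 - sqrt(64 - c^2)/2 + 8*exp(7*c/5)/7


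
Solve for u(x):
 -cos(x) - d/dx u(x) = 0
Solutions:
 u(x) = C1 - sin(x)


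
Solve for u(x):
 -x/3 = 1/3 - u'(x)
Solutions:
 u(x) = C1 + x^2/6 + x/3


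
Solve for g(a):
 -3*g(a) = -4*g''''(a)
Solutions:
 g(a) = C1*exp(-sqrt(2)*3^(1/4)*a/2) + C2*exp(sqrt(2)*3^(1/4)*a/2) + C3*sin(sqrt(2)*3^(1/4)*a/2) + C4*cos(sqrt(2)*3^(1/4)*a/2)


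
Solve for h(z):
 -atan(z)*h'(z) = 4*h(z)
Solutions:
 h(z) = C1*exp(-4*Integral(1/atan(z), z))


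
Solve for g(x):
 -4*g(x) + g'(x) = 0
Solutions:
 g(x) = C1*exp(4*x)


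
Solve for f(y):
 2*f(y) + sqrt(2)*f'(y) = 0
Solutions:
 f(y) = C1*exp(-sqrt(2)*y)


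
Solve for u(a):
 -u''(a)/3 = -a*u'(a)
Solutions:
 u(a) = C1 + C2*erfi(sqrt(6)*a/2)


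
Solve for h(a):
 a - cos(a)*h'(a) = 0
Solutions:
 h(a) = C1 + Integral(a/cos(a), a)


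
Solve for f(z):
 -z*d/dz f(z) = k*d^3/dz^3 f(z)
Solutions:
 f(z) = C1 + Integral(C2*airyai(z*(-1/k)^(1/3)) + C3*airybi(z*(-1/k)^(1/3)), z)


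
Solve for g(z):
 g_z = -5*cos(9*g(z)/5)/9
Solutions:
 5*z/9 - 5*log(sin(9*g(z)/5) - 1)/18 + 5*log(sin(9*g(z)/5) + 1)/18 = C1


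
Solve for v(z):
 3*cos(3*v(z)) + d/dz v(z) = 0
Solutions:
 v(z) = -asin((C1 + exp(18*z))/(C1 - exp(18*z)))/3 + pi/3
 v(z) = asin((C1 + exp(18*z))/(C1 - exp(18*z)))/3


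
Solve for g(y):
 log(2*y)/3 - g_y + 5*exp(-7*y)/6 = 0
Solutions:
 g(y) = C1 + y*log(y)/3 + y*(-1 + log(2))/3 - 5*exp(-7*y)/42


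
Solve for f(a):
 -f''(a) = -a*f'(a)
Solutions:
 f(a) = C1 + C2*erfi(sqrt(2)*a/2)


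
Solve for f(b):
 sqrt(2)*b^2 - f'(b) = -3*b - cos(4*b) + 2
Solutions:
 f(b) = C1 + sqrt(2)*b^3/3 + 3*b^2/2 - 2*b + sin(4*b)/4


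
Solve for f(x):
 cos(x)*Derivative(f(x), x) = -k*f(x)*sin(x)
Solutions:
 f(x) = C1*exp(k*log(cos(x)))


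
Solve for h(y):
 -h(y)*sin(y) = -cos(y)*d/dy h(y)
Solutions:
 h(y) = C1/cos(y)


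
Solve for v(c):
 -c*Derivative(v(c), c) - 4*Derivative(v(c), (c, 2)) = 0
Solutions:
 v(c) = C1 + C2*erf(sqrt(2)*c/4)


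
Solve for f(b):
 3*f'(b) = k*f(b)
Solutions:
 f(b) = C1*exp(b*k/3)


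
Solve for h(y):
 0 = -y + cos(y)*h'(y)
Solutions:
 h(y) = C1 + Integral(y/cos(y), y)


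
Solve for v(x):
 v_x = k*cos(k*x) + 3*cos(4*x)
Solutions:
 v(x) = C1 + 3*sin(4*x)/4 + sin(k*x)


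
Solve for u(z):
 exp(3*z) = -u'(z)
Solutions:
 u(z) = C1 - exp(3*z)/3


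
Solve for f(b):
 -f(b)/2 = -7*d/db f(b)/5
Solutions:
 f(b) = C1*exp(5*b/14)


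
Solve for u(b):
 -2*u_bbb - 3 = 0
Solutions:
 u(b) = C1 + C2*b + C3*b^2 - b^3/4


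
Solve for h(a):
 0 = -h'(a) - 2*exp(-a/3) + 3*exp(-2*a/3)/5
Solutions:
 h(a) = C1 + 6*exp(-a/3) - 9*exp(-2*a/3)/10


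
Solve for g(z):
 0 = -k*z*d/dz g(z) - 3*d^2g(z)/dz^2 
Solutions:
 g(z) = Piecewise((-sqrt(6)*sqrt(pi)*C1*erf(sqrt(6)*sqrt(k)*z/6)/(2*sqrt(k)) - C2, (k > 0) | (k < 0)), (-C1*z - C2, True))


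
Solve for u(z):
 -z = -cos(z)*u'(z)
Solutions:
 u(z) = C1 + Integral(z/cos(z), z)


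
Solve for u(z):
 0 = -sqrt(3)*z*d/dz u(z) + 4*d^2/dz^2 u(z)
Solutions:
 u(z) = C1 + C2*erfi(sqrt(2)*3^(1/4)*z/4)


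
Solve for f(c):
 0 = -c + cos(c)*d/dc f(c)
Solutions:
 f(c) = C1 + Integral(c/cos(c), c)


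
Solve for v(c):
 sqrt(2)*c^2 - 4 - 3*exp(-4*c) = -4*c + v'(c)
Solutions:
 v(c) = C1 + sqrt(2)*c^3/3 + 2*c^2 - 4*c + 3*exp(-4*c)/4


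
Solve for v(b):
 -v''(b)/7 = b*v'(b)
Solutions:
 v(b) = C1 + C2*erf(sqrt(14)*b/2)


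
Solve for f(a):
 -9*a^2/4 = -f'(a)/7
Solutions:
 f(a) = C1 + 21*a^3/4


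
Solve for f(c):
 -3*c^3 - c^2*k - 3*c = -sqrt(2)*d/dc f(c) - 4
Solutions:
 f(c) = C1 + 3*sqrt(2)*c^4/8 + sqrt(2)*c^3*k/6 + 3*sqrt(2)*c^2/4 - 2*sqrt(2)*c


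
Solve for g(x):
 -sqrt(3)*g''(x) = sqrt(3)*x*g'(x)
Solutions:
 g(x) = C1 + C2*erf(sqrt(2)*x/2)


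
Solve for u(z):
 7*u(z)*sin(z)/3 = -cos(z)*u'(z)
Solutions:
 u(z) = C1*cos(z)^(7/3)


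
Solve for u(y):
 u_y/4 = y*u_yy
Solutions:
 u(y) = C1 + C2*y^(5/4)


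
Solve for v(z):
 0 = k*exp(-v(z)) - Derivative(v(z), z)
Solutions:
 v(z) = log(C1 + k*z)


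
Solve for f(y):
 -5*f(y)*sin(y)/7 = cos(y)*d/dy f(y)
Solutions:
 f(y) = C1*cos(y)^(5/7)


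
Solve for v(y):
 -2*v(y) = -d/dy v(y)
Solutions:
 v(y) = C1*exp(2*y)


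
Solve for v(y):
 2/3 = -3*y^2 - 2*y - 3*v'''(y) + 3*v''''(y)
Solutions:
 v(y) = C1 + C2*y + C3*y^2 + C4*exp(y) - y^5/60 - y^4/9 - 13*y^3/27


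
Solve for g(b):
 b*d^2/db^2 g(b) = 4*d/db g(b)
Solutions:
 g(b) = C1 + C2*b^5


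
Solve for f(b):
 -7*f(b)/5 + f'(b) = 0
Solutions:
 f(b) = C1*exp(7*b/5)
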